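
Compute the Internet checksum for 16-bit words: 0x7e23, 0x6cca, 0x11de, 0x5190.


Sum all words (with carry folding):
+ 0x7e23 = 0x7e23
+ 0x6cca = 0xeaed
+ 0x11de = 0xfccb
+ 0x5190 = 0x4e5c
One's complement: ~0x4e5c
Checksum = 0xb1a3


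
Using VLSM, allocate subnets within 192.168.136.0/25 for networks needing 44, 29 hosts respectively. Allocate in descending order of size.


44 hosts -> /26 (62 usable): 192.168.136.0/26
29 hosts -> /27 (30 usable): 192.168.136.64/27
Allocation: 192.168.136.0/26 (44 hosts, 62 usable); 192.168.136.64/27 (29 hosts, 30 usable)


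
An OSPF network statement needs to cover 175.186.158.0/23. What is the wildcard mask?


Subnet mask: 255.255.254.0
Wildcard = 255.255.255.255 - subnet mask
255 - 255 = 0
255 - 255 = 0
255 - 254 = 1
255 - 0 = 255
Wildcard: 0.0.1.255


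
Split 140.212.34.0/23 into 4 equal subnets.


New prefix = 23 + 2 = 25
Each subnet has 128 addresses
  140.212.34.0/25
  140.212.34.128/25
  140.212.35.0/25
  140.212.35.128/25
Subnets: 140.212.34.0/25, 140.212.34.128/25, 140.212.35.0/25, 140.212.35.128/25


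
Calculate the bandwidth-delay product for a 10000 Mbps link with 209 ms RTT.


BDP = bandwidth * RTT
= 10000 Mbps * 209 ms
= 10000 * 1e6 * 209 / 1000 bits
= 2090000000 bits
= 261250000 bytes
= 255126.9531 KB
BDP = 2090000000 bits (261250000 bytes)


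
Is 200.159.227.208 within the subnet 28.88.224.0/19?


Subnet network: 28.88.224.0
Test IP AND mask: 200.159.224.0
No, 200.159.227.208 is not in 28.88.224.0/19


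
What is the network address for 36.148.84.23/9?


IP:   00100100.10010100.01010100.00010111
Mask: 11111111.10000000.00000000.00000000
AND operation:
Net:  00100100.10000000.00000000.00000000
Network: 36.128.0.0/9


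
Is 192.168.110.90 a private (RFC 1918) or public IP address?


RFC 1918 private ranges:
  10.0.0.0/8 (10.0.0.0 - 10.255.255.255)
  172.16.0.0/12 (172.16.0.0 - 172.31.255.255)
  192.168.0.0/16 (192.168.0.0 - 192.168.255.255)
Private (in 192.168.0.0/16)


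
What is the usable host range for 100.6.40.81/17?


Network: 100.6.0.0
Broadcast: 100.6.127.255
First usable = network + 1
Last usable = broadcast - 1
Range: 100.6.0.1 to 100.6.127.254


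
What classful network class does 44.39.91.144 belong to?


First octet: 44
Binary: 00101100
0xxxxxxx -> Class A (1-126)
Class A, default mask 255.0.0.0 (/8)


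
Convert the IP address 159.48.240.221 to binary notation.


159 = 10011111
48 = 00110000
240 = 11110000
221 = 11011101
Binary: 10011111.00110000.11110000.11011101


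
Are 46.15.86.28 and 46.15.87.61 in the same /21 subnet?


Mask: 255.255.248.0
46.15.86.28 AND mask = 46.15.80.0
46.15.87.61 AND mask = 46.15.80.0
Yes, same subnet (46.15.80.0)


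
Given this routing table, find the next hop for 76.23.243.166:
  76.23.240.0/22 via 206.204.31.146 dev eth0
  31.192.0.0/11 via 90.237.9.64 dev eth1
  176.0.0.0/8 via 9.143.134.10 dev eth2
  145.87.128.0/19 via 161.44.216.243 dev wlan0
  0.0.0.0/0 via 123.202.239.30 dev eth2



Longest prefix match for 76.23.243.166:
  /22 76.23.240.0: MATCH
  /11 31.192.0.0: no
  /8 176.0.0.0: no
  /19 145.87.128.0: no
  /0 0.0.0.0: MATCH
Selected: next-hop 206.204.31.146 via eth0 (matched /22)


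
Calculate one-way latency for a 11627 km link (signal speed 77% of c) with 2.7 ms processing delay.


Speed = 0.77 * 3e5 km/s = 231000 km/s
Propagation delay = 11627 / 231000 = 0.0503 s = 50.3333 ms
Processing delay = 2.7 ms
Total one-way latency = 53.0333 ms


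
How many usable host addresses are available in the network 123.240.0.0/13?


Host bits = 32 - 13 = 19
Total addresses = 2^19 = 524288
Usable = total - 2 (network and broadcast)
Usable hosts: 524286


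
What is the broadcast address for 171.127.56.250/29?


Network: 171.127.56.248/29
Host bits = 3
Set all host bits to 1:
Broadcast: 171.127.56.255


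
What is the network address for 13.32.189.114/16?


IP:   00001101.00100000.10111101.01110010
Mask: 11111111.11111111.00000000.00000000
AND operation:
Net:  00001101.00100000.00000000.00000000
Network: 13.32.0.0/16


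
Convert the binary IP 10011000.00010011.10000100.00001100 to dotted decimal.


10011000 = 152
00010011 = 19
10000100 = 132
00001100 = 12
IP: 152.19.132.12


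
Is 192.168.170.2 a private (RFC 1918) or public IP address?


RFC 1918 private ranges:
  10.0.0.0/8 (10.0.0.0 - 10.255.255.255)
  172.16.0.0/12 (172.16.0.0 - 172.31.255.255)
  192.168.0.0/16 (192.168.0.0 - 192.168.255.255)
Private (in 192.168.0.0/16)


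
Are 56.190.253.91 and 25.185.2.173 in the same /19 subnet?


Mask: 255.255.224.0
56.190.253.91 AND mask = 56.190.224.0
25.185.2.173 AND mask = 25.185.0.0
No, different subnets (56.190.224.0 vs 25.185.0.0)


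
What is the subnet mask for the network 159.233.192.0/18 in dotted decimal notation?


/18 means 18 network bits, 14 host bits
Binary: 11111111111111111100000000000000
Mask: 255.255.192.0


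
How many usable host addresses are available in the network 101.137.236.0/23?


Host bits = 32 - 23 = 9
Total addresses = 2^9 = 512
Usable = total - 2 (network and broadcast)
Usable hosts: 510


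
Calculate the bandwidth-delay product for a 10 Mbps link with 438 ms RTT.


BDP = bandwidth * RTT
= 10 Mbps * 438 ms
= 10 * 1e6 * 438 / 1000 bits
= 4380000 bits
= 547500 bytes
= 534.668 KB
BDP = 4380000 bits (547500 bytes)


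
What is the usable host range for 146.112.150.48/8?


Network: 146.0.0.0
Broadcast: 146.255.255.255
First usable = network + 1
Last usable = broadcast - 1
Range: 146.0.0.1 to 146.255.255.254


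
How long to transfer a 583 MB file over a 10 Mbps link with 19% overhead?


Effective throughput = 10 * (1 - 19/100) = 8.1 Mbps
File size in Mb = 583 * 8 = 4664 Mb
Time = 4664 / 8.1
Time = 575.8025 seconds


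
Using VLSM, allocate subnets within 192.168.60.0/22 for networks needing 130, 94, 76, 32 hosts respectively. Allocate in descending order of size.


130 hosts -> /24 (254 usable): 192.168.60.0/24
94 hosts -> /25 (126 usable): 192.168.61.0/25
76 hosts -> /25 (126 usable): 192.168.61.128/25
32 hosts -> /26 (62 usable): 192.168.62.0/26
Allocation: 192.168.60.0/24 (130 hosts, 254 usable); 192.168.61.0/25 (94 hosts, 126 usable); 192.168.61.128/25 (76 hosts, 126 usable); 192.168.62.0/26 (32 hosts, 62 usable)


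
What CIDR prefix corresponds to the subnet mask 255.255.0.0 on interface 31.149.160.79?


Binary: 11111111.11111111.00000000.00000000
Count leading 1s
Prefix: /16


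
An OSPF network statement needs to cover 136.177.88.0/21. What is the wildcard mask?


Subnet mask: 255.255.248.0
Wildcard = 255.255.255.255 - subnet mask
255 - 255 = 0
255 - 255 = 0
255 - 248 = 7
255 - 0 = 255
Wildcard: 0.0.7.255


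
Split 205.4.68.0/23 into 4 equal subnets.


New prefix = 23 + 2 = 25
Each subnet has 128 addresses
  205.4.68.0/25
  205.4.68.128/25
  205.4.69.0/25
  205.4.69.128/25
Subnets: 205.4.68.0/25, 205.4.68.128/25, 205.4.69.0/25, 205.4.69.128/25


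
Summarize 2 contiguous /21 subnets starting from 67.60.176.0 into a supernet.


Original prefix: /21
Number of subnets: 2 = 2^1
New prefix = 21 - 1 = 20
Supernet: 67.60.176.0/20


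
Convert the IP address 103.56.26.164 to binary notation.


103 = 01100111
56 = 00111000
26 = 00011010
164 = 10100100
Binary: 01100111.00111000.00011010.10100100


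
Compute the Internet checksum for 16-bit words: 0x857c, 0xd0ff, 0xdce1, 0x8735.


Sum all words (with carry folding):
+ 0x857c = 0x857c
+ 0xd0ff = 0x567c
+ 0xdce1 = 0x335e
+ 0x8735 = 0xba93
One's complement: ~0xba93
Checksum = 0x456c


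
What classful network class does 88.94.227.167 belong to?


First octet: 88
Binary: 01011000
0xxxxxxx -> Class A (1-126)
Class A, default mask 255.0.0.0 (/8)


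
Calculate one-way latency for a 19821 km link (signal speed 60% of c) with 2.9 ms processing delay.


Speed = 0.6 * 3e5 km/s = 180000 km/s
Propagation delay = 19821 / 180000 = 0.1101 s = 110.1167 ms
Processing delay = 2.9 ms
Total one-way latency = 113.0167 ms


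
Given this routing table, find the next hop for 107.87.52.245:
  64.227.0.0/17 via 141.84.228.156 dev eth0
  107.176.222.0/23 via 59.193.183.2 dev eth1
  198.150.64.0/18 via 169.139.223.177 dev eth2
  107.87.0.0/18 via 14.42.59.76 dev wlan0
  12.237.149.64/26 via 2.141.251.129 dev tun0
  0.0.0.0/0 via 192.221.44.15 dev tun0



Longest prefix match for 107.87.52.245:
  /17 64.227.0.0: no
  /23 107.176.222.0: no
  /18 198.150.64.0: no
  /18 107.87.0.0: MATCH
  /26 12.237.149.64: no
  /0 0.0.0.0: MATCH
Selected: next-hop 14.42.59.76 via wlan0 (matched /18)


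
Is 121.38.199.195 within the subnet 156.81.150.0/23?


Subnet network: 156.81.150.0
Test IP AND mask: 121.38.198.0
No, 121.38.199.195 is not in 156.81.150.0/23


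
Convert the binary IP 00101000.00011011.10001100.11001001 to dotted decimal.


00101000 = 40
00011011 = 27
10001100 = 140
11001001 = 201
IP: 40.27.140.201


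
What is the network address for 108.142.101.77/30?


IP:   01101100.10001110.01100101.01001101
Mask: 11111111.11111111.11111111.11111100
AND operation:
Net:  01101100.10001110.01100101.01001100
Network: 108.142.101.76/30


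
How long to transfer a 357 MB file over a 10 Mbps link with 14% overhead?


Effective throughput = 10 * (1 - 14/100) = 8.6 Mbps
File size in Mb = 357 * 8 = 2856 Mb
Time = 2856 / 8.6
Time = 332.093 seconds


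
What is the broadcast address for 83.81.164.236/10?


Network: 83.64.0.0/10
Host bits = 22
Set all host bits to 1:
Broadcast: 83.127.255.255


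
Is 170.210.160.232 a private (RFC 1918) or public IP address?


RFC 1918 private ranges:
  10.0.0.0/8 (10.0.0.0 - 10.255.255.255)
  172.16.0.0/12 (172.16.0.0 - 172.31.255.255)
  192.168.0.0/16 (192.168.0.0 - 192.168.255.255)
Public (not in any RFC 1918 range)


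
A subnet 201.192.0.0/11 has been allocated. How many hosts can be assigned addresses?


Host bits = 32 - 11 = 21
Total addresses = 2^21 = 2097152
Usable = total - 2 (network and broadcast)
Usable hosts: 2097150


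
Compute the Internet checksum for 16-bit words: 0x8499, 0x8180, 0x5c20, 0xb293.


Sum all words (with carry folding):
+ 0x8499 = 0x8499
+ 0x8180 = 0x061a
+ 0x5c20 = 0x623a
+ 0xb293 = 0x14ce
One's complement: ~0x14ce
Checksum = 0xeb31


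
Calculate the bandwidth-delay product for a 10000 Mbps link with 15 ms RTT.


BDP = bandwidth * RTT
= 10000 Mbps * 15 ms
= 10000 * 1e6 * 15 / 1000 bits
= 150000000 bits
= 18750000 bytes
= 18310.5469 KB
BDP = 150000000 bits (18750000 bytes)


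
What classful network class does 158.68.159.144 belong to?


First octet: 158
Binary: 10011110
10xxxxxx -> Class B (128-191)
Class B, default mask 255.255.0.0 (/16)


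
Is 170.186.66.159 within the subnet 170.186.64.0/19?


Subnet network: 170.186.64.0
Test IP AND mask: 170.186.64.0
Yes, 170.186.66.159 is in 170.186.64.0/19


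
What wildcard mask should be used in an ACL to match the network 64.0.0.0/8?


Subnet mask: 255.0.0.0
Wildcard = 255.255.255.255 - subnet mask
255 - 255 = 0
255 - 0 = 255
255 - 0 = 255
255 - 0 = 255
Wildcard: 0.255.255.255


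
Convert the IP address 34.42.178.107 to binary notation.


34 = 00100010
42 = 00101010
178 = 10110010
107 = 01101011
Binary: 00100010.00101010.10110010.01101011


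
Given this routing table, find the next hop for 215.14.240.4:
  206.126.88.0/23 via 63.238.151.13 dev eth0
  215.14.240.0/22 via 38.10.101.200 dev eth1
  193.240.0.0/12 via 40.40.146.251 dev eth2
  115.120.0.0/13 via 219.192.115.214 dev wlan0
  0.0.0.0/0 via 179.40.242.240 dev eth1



Longest prefix match for 215.14.240.4:
  /23 206.126.88.0: no
  /22 215.14.240.0: MATCH
  /12 193.240.0.0: no
  /13 115.120.0.0: no
  /0 0.0.0.0: MATCH
Selected: next-hop 38.10.101.200 via eth1 (matched /22)


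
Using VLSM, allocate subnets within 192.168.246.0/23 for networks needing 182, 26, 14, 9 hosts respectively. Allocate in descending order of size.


182 hosts -> /24 (254 usable): 192.168.246.0/24
26 hosts -> /27 (30 usable): 192.168.247.0/27
14 hosts -> /28 (14 usable): 192.168.247.32/28
9 hosts -> /28 (14 usable): 192.168.247.48/28
Allocation: 192.168.246.0/24 (182 hosts, 254 usable); 192.168.247.0/27 (26 hosts, 30 usable); 192.168.247.32/28 (14 hosts, 14 usable); 192.168.247.48/28 (9 hosts, 14 usable)


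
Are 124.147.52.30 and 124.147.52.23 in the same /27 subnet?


Mask: 255.255.255.224
124.147.52.30 AND mask = 124.147.52.0
124.147.52.23 AND mask = 124.147.52.0
Yes, same subnet (124.147.52.0)


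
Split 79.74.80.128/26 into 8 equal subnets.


New prefix = 26 + 3 = 29
Each subnet has 8 addresses
  79.74.80.128/29
  79.74.80.136/29
  79.74.80.144/29
  79.74.80.152/29
  79.74.80.160/29
  79.74.80.168/29
  79.74.80.176/29
  79.74.80.184/29
Subnets: 79.74.80.128/29, 79.74.80.136/29, 79.74.80.144/29, 79.74.80.152/29, 79.74.80.160/29, 79.74.80.168/29, 79.74.80.176/29, 79.74.80.184/29


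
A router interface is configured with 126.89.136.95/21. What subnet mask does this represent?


/21 means 21 network bits, 11 host bits
Binary: 11111111111111111111100000000000
Mask: 255.255.248.0


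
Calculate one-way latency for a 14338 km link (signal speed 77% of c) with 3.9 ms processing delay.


Speed = 0.77 * 3e5 km/s = 231000 km/s
Propagation delay = 14338 / 231000 = 0.0621 s = 62.0693 ms
Processing delay = 3.9 ms
Total one-way latency = 65.9693 ms


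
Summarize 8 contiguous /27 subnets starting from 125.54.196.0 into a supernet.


Original prefix: /27
Number of subnets: 8 = 2^3
New prefix = 27 - 3 = 24
Supernet: 125.54.196.0/24


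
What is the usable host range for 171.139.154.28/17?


Network: 171.139.128.0
Broadcast: 171.139.255.255
First usable = network + 1
Last usable = broadcast - 1
Range: 171.139.128.1 to 171.139.255.254


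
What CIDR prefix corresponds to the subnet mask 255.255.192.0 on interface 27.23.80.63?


Binary: 11111111.11111111.11000000.00000000
Count leading 1s
Prefix: /18


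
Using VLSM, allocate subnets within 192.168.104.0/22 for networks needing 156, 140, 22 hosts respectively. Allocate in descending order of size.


156 hosts -> /24 (254 usable): 192.168.104.0/24
140 hosts -> /24 (254 usable): 192.168.105.0/24
22 hosts -> /27 (30 usable): 192.168.106.0/27
Allocation: 192.168.104.0/24 (156 hosts, 254 usable); 192.168.105.0/24 (140 hosts, 254 usable); 192.168.106.0/27 (22 hosts, 30 usable)


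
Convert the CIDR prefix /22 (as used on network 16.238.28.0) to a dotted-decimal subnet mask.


/22 means 22 network bits, 10 host bits
Binary: 11111111111111111111110000000000
Mask: 255.255.252.0


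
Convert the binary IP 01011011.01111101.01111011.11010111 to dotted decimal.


01011011 = 91
01111101 = 125
01111011 = 123
11010111 = 215
IP: 91.125.123.215


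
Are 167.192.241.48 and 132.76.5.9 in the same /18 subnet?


Mask: 255.255.192.0
167.192.241.48 AND mask = 167.192.192.0
132.76.5.9 AND mask = 132.76.0.0
No, different subnets (167.192.192.0 vs 132.76.0.0)


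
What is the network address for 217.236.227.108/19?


IP:   11011001.11101100.11100011.01101100
Mask: 11111111.11111111.11100000.00000000
AND operation:
Net:  11011001.11101100.11100000.00000000
Network: 217.236.224.0/19


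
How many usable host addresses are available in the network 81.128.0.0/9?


Host bits = 32 - 9 = 23
Total addresses = 2^23 = 8388608
Usable = total - 2 (network and broadcast)
Usable hosts: 8388606


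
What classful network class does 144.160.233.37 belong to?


First octet: 144
Binary: 10010000
10xxxxxx -> Class B (128-191)
Class B, default mask 255.255.0.0 (/16)


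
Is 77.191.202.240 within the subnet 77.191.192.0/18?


Subnet network: 77.191.192.0
Test IP AND mask: 77.191.192.0
Yes, 77.191.202.240 is in 77.191.192.0/18


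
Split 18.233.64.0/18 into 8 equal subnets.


New prefix = 18 + 3 = 21
Each subnet has 2048 addresses
  18.233.64.0/21
  18.233.72.0/21
  18.233.80.0/21
  18.233.88.0/21
  18.233.96.0/21
  18.233.104.0/21
  18.233.112.0/21
  18.233.120.0/21
Subnets: 18.233.64.0/21, 18.233.72.0/21, 18.233.80.0/21, 18.233.88.0/21, 18.233.96.0/21, 18.233.104.0/21, 18.233.112.0/21, 18.233.120.0/21


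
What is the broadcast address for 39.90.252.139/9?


Network: 39.0.0.0/9
Host bits = 23
Set all host bits to 1:
Broadcast: 39.127.255.255


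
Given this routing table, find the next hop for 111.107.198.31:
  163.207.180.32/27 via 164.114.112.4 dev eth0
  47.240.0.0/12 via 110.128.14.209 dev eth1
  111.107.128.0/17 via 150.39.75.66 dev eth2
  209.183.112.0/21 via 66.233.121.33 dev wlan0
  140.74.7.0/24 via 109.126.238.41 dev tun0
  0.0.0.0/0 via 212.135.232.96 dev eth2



Longest prefix match for 111.107.198.31:
  /27 163.207.180.32: no
  /12 47.240.0.0: no
  /17 111.107.128.0: MATCH
  /21 209.183.112.0: no
  /24 140.74.7.0: no
  /0 0.0.0.0: MATCH
Selected: next-hop 150.39.75.66 via eth2 (matched /17)


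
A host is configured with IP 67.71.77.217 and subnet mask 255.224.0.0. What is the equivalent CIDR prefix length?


Binary: 11111111.11100000.00000000.00000000
Count leading 1s
Prefix: /11


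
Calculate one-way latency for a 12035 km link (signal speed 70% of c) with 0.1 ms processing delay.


Speed = 0.7 * 3e5 km/s = 210000 km/s
Propagation delay = 12035 / 210000 = 0.0573 s = 57.3095 ms
Processing delay = 0.1 ms
Total one-way latency = 57.4095 ms


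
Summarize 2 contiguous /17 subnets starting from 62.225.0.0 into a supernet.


Original prefix: /17
Number of subnets: 2 = 2^1
New prefix = 17 - 1 = 16
Supernet: 62.225.0.0/16


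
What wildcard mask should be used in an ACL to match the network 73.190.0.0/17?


Subnet mask: 255.255.128.0
Wildcard = 255.255.255.255 - subnet mask
255 - 255 = 0
255 - 255 = 0
255 - 128 = 127
255 - 0 = 255
Wildcard: 0.0.127.255


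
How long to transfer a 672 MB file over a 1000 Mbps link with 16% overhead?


Effective throughput = 1000 * (1 - 16/100) = 840 Mbps
File size in Mb = 672 * 8 = 5376 Mb
Time = 5376 / 840
Time = 6.4 seconds


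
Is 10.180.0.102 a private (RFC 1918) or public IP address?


RFC 1918 private ranges:
  10.0.0.0/8 (10.0.0.0 - 10.255.255.255)
  172.16.0.0/12 (172.16.0.0 - 172.31.255.255)
  192.168.0.0/16 (192.168.0.0 - 192.168.255.255)
Private (in 10.0.0.0/8)


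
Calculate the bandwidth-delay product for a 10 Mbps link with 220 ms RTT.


BDP = bandwidth * RTT
= 10 Mbps * 220 ms
= 10 * 1e6 * 220 / 1000 bits
= 2200000 bits
= 275000 bytes
= 268.5547 KB
BDP = 2200000 bits (275000 bytes)


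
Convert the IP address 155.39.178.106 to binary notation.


155 = 10011011
39 = 00100111
178 = 10110010
106 = 01101010
Binary: 10011011.00100111.10110010.01101010


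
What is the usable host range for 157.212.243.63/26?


Network: 157.212.243.0
Broadcast: 157.212.243.63
First usable = network + 1
Last usable = broadcast - 1
Range: 157.212.243.1 to 157.212.243.62


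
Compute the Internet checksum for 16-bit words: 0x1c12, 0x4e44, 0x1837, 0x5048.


Sum all words (with carry folding):
+ 0x1c12 = 0x1c12
+ 0x4e44 = 0x6a56
+ 0x1837 = 0x828d
+ 0x5048 = 0xd2d5
One's complement: ~0xd2d5
Checksum = 0x2d2a


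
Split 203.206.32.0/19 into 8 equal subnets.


New prefix = 19 + 3 = 22
Each subnet has 1024 addresses
  203.206.32.0/22
  203.206.36.0/22
  203.206.40.0/22
  203.206.44.0/22
  203.206.48.0/22
  203.206.52.0/22
  203.206.56.0/22
  203.206.60.0/22
Subnets: 203.206.32.0/22, 203.206.36.0/22, 203.206.40.0/22, 203.206.44.0/22, 203.206.48.0/22, 203.206.52.0/22, 203.206.56.0/22, 203.206.60.0/22


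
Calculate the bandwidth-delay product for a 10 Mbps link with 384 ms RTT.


BDP = bandwidth * RTT
= 10 Mbps * 384 ms
= 10 * 1e6 * 384 / 1000 bits
= 3840000 bits
= 480000 bytes
= 468.75 KB
BDP = 3840000 bits (480000 bytes)


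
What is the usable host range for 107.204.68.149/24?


Network: 107.204.68.0
Broadcast: 107.204.68.255
First usable = network + 1
Last usable = broadcast - 1
Range: 107.204.68.1 to 107.204.68.254


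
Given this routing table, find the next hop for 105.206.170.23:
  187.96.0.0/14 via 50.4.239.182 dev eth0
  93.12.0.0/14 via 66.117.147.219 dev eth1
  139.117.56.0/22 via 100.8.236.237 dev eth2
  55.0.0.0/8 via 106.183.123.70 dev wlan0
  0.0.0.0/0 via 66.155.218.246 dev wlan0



Longest prefix match for 105.206.170.23:
  /14 187.96.0.0: no
  /14 93.12.0.0: no
  /22 139.117.56.0: no
  /8 55.0.0.0: no
  /0 0.0.0.0: MATCH
Selected: next-hop 66.155.218.246 via wlan0 (matched /0)


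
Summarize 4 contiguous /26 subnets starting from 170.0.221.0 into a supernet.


Original prefix: /26
Number of subnets: 4 = 2^2
New prefix = 26 - 2 = 24
Supernet: 170.0.221.0/24


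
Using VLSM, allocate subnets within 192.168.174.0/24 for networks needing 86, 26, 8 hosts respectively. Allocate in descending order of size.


86 hosts -> /25 (126 usable): 192.168.174.0/25
26 hosts -> /27 (30 usable): 192.168.174.128/27
8 hosts -> /28 (14 usable): 192.168.174.160/28
Allocation: 192.168.174.0/25 (86 hosts, 126 usable); 192.168.174.128/27 (26 hosts, 30 usable); 192.168.174.160/28 (8 hosts, 14 usable)


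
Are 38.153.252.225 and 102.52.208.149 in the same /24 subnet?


Mask: 255.255.255.0
38.153.252.225 AND mask = 38.153.252.0
102.52.208.149 AND mask = 102.52.208.0
No, different subnets (38.153.252.0 vs 102.52.208.0)


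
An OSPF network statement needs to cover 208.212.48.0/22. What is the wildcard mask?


Subnet mask: 255.255.252.0
Wildcard = 255.255.255.255 - subnet mask
255 - 255 = 0
255 - 255 = 0
255 - 252 = 3
255 - 0 = 255
Wildcard: 0.0.3.255


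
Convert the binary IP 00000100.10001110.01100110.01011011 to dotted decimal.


00000100 = 4
10001110 = 142
01100110 = 102
01011011 = 91
IP: 4.142.102.91


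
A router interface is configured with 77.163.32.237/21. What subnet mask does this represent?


/21 means 21 network bits, 11 host bits
Binary: 11111111111111111111100000000000
Mask: 255.255.248.0


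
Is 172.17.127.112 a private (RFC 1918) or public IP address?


RFC 1918 private ranges:
  10.0.0.0/8 (10.0.0.0 - 10.255.255.255)
  172.16.0.0/12 (172.16.0.0 - 172.31.255.255)
  192.168.0.0/16 (192.168.0.0 - 192.168.255.255)
Private (in 172.16.0.0/12)


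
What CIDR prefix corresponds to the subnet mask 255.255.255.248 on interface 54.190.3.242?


Binary: 11111111.11111111.11111111.11111000
Count leading 1s
Prefix: /29


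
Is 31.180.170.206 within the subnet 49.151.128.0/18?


Subnet network: 49.151.128.0
Test IP AND mask: 31.180.128.0
No, 31.180.170.206 is not in 49.151.128.0/18


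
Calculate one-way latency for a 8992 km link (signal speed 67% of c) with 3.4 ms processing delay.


Speed = 0.67 * 3e5 km/s = 201000 km/s
Propagation delay = 8992 / 201000 = 0.0447 s = 44.7363 ms
Processing delay = 3.4 ms
Total one-way latency = 48.1363 ms


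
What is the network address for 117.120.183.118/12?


IP:   01110101.01111000.10110111.01110110
Mask: 11111111.11110000.00000000.00000000
AND operation:
Net:  01110101.01110000.00000000.00000000
Network: 117.112.0.0/12


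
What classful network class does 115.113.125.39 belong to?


First octet: 115
Binary: 01110011
0xxxxxxx -> Class A (1-126)
Class A, default mask 255.0.0.0 (/8)


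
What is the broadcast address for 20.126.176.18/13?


Network: 20.120.0.0/13
Host bits = 19
Set all host bits to 1:
Broadcast: 20.127.255.255


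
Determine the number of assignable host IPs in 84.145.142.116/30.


Host bits = 32 - 30 = 2
Total addresses = 2^2 = 4
Usable = total - 2 (network and broadcast)
Usable hosts: 2


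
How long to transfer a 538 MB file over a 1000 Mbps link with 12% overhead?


Effective throughput = 1000 * (1 - 12/100) = 880 Mbps
File size in Mb = 538 * 8 = 4304 Mb
Time = 4304 / 880
Time = 4.8909 seconds


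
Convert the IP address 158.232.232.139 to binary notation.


158 = 10011110
232 = 11101000
232 = 11101000
139 = 10001011
Binary: 10011110.11101000.11101000.10001011


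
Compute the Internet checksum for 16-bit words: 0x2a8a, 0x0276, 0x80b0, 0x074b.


Sum all words (with carry folding):
+ 0x2a8a = 0x2a8a
+ 0x0276 = 0x2d00
+ 0x80b0 = 0xadb0
+ 0x074b = 0xb4fb
One's complement: ~0xb4fb
Checksum = 0x4b04


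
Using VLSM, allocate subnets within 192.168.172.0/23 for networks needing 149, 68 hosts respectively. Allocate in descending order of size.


149 hosts -> /24 (254 usable): 192.168.172.0/24
68 hosts -> /25 (126 usable): 192.168.173.0/25
Allocation: 192.168.172.0/24 (149 hosts, 254 usable); 192.168.173.0/25 (68 hosts, 126 usable)


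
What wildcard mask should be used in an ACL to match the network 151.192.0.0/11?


Subnet mask: 255.224.0.0
Wildcard = 255.255.255.255 - subnet mask
255 - 255 = 0
255 - 224 = 31
255 - 0 = 255
255 - 0 = 255
Wildcard: 0.31.255.255


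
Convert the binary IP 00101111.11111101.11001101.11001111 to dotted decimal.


00101111 = 47
11111101 = 253
11001101 = 205
11001111 = 207
IP: 47.253.205.207


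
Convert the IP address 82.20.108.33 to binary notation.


82 = 01010010
20 = 00010100
108 = 01101100
33 = 00100001
Binary: 01010010.00010100.01101100.00100001


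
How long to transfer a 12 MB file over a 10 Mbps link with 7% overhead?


Effective throughput = 10 * (1 - 7/100) = 9.3 Mbps
File size in Mb = 12 * 8 = 96 Mb
Time = 96 / 9.3
Time = 10.3226 seconds


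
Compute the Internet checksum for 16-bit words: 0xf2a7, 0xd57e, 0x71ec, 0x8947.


Sum all words (with carry folding):
+ 0xf2a7 = 0xf2a7
+ 0xd57e = 0xc826
+ 0x71ec = 0x3a13
+ 0x8947 = 0xc35a
One's complement: ~0xc35a
Checksum = 0x3ca5


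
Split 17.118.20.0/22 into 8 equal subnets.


New prefix = 22 + 3 = 25
Each subnet has 128 addresses
  17.118.20.0/25
  17.118.20.128/25
  17.118.21.0/25
  17.118.21.128/25
  17.118.22.0/25
  17.118.22.128/25
  17.118.23.0/25
  17.118.23.128/25
Subnets: 17.118.20.0/25, 17.118.20.128/25, 17.118.21.0/25, 17.118.21.128/25, 17.118.22.0/25, 17.118.22.128/25, 17.118.23.0/25, 17.118.23.128/25


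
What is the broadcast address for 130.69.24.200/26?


Network: 130.69.24.192/26
Host bits = 6
Set all host bits to 1:
Broadcast: 130.69.24.255


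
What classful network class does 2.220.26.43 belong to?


First octet: 2
Binary: 00000010
0xxxxxxx -> Class A (1-126)
Class A, default mask 255.0.0.0 (/8)


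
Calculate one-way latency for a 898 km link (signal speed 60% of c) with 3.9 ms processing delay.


Speed = 0.6 * 3e5 km/s = 180000 km/s
Propagation delay = 898 / 180000 = 0.005 s = 4.9889 ms
Processing delay = 3.9 ms
Total one-way latency = 8.8889 ms


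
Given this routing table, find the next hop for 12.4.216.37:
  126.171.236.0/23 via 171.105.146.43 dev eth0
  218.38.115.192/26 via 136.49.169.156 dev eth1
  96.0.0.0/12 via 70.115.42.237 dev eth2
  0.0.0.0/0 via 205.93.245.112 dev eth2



Longest prefix match for 12.4.216.37:
  /23 126.171.236.0: no
  /26 218.38.115.192: no
  /12 96.0.0.0: no
  /0 0.0.0.0: MATCH
Selected: next-hop 205.93.245.112 via eth2 (matched /0)


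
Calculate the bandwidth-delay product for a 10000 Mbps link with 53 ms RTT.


BDP = bandwidth * RTT
= 10000 Mbps * 53 ms
= 10000 * 1e6 * 53 / 1000 bits
= 530000000 bits
= 66250000 bytes
= 64697.2656 KB
BDP = 530000000 bits (66250000 bytes)


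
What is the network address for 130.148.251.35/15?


IP:   10000010.10010100.11111011.00100011
Mask: 11111111.11111110.00000000.00000000
AND operation:
Net:  10000010.10010100.00000000.00000000
Network: 130.148.0.0/15


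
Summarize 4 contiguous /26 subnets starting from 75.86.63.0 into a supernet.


Original prefix: /26
Number of subnets: 4 = 2^2
New prefix = 26 - 2 = 24
Supernet: 75.86.63.0/24


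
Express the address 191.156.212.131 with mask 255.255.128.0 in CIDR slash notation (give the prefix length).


Binary: 11111111.11111111.10000000.00000000
Count leading 1s
Prefix: /17


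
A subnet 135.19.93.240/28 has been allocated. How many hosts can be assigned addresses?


Host bits = 32 - 28 = 4
Total addresses = 2^4 = 16
Usable = total - 2 (network and broadcast)
Usable hosts: 14


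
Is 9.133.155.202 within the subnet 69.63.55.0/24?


Subnet network: 69.63.55.0
Test IP AND mask: 9.133.155.0
No, 9.133.155.202 is not in 69.63.55.0/24


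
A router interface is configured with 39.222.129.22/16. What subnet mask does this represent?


/16 means 16 network bits, 16 host bits
Binary: 11111111111111110000000000000000
Mask: 255.255.0.0


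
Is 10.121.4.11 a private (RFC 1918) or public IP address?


RFC 1918 private ranges:
  10.0.0.0/8 (10.0.0.0 - 10.255.255.255)
  172.16.0.0/12 (172.16.0.0 - 172.31.255.255)
  192.168.0.0/16 (192.168.0.0 - 192.168.255.255)
Private (in 10.0.0.0/8)


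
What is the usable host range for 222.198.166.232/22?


Network: 222.198.164.0
Broadcast: 222.198.167.255
First usable = network + 1
Last usable = broadcast - 1
Range: 222.198.164.1 to 222.198.167.254


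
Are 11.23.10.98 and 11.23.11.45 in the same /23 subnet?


Mask: 255.255.254.0
11.23.10.98 AND mask = 11.23.10.0
11.23.11.45 AND mask = 11.23.10.0
Yes, same subnet (11.23.10.0)


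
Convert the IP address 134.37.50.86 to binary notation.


134 = 10000110
37 = 00100101
50 = 00110010
86 = 01010110
Binary: 10000110.00100101.00110010.01010110


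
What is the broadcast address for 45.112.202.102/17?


Network: 45.112.128.0/17
Host bits = 15
Set all host bits to 1:
Broadcast: 45.112.255.255


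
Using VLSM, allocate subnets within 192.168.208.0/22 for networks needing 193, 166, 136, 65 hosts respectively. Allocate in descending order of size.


193 hosts -> /24 (254 usable): 192.168.208.0/24
166 hosts -> /24 (254 usable): 192.168.209.0/24
136 hosts -> /24 (254 usable): 192.168.210.0/24
65 hosts -> /25 (126 usable): 192.168.211.0/25
Allocation: 192.168.208.0/24 (193 hosts, 254 usable); 192.168.209.0/24 (166 hosts, 254 usable); 192.168.210.0/24 (136 hosts, 254 usable); 192.168.211.0/25 (65 hosts, 126 usable)


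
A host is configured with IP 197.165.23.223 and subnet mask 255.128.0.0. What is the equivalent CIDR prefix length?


Binary: 11111111.10000000.00000000.00000000
Count leading 1s
Prefix: /9


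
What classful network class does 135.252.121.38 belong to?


First octet: 135
Binary: 10000111
10xxxxxx -> Class B (128-191)
Class B, default mask 255.255.0.0 (/16)


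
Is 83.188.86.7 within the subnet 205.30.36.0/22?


Subnet network: 205.30.36.0
Test IP AND mask: 83.188.84.0
No, 83.188.86.7 is not in 205.30.36.0/22


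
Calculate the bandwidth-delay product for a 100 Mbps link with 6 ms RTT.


BDP = bandwidth * RTT
= 100 Mbps * 6 ms
= 100 * 1e6 * 6 / 1000 bits
= 600000 bits
= 75000 bytes
= 73.2422 KB
BDP = 600000 bits (75000 bytes)


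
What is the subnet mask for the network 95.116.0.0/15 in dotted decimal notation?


/15 means 15 network bits, 17 host bits
Binary: 11111111111111100000000000000000
Mask: 255.254.0.0


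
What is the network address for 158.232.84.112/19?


IP:   10011110.11101000.01010100.01110000
Mask: 11111111.11111111.11100000.00000000
AND operation:
Net:  10011110.11101000.01000000.00000000
Network: 158.232.64.0/19


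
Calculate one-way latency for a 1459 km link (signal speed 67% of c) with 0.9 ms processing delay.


Speed = 0.67 * 3e5 km/s = 201000 km/s
Propagation delay = 1459 / 201000 = 0.0073 s = 7.2587 ms
Processing delay = 0.9 ms
Total one-way latency = 8.1587 ms


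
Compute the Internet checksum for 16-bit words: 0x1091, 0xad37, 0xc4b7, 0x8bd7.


Sum all words (with carry folding):
+ 0x1091 = 0x1091
+ 0xad37 = 0xbdc8
+ 0xc4b7 = 0x8280
+ 0x8bd7 = 0x0e58
One's complement: ~0x0e58
Checksum = 0xf1a7


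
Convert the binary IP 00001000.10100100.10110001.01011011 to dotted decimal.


00001000 = 8
10100100 = 164
10110001 = 177
01011011 = 91
IP: 8.164.177.91


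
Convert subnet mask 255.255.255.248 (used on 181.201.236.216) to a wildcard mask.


Subnet mask: 255.255.255.248
Wildcard = 255.255.255.255 - subnet mask
255 - 255 = 0
255 - 255 = 0
255 - 255 = 0
255 - 248 = 7
Wildcard: 0.0.0.7


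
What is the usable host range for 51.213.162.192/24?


Network: 51.213.162.0
Broadcast: 51.213.162.255
First usable = network + 1
Last usable = broadcast - 1
Range: 51.213.162.1 to 51.213.162.254


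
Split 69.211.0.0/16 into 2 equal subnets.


New prefix = 16 + 1 = 17
Each subnet has 32768 addresses
  69.211.0.0/17
  69.211.128.0/17
Subnets: 69.211.0.0/17, 69.211.128.0/17


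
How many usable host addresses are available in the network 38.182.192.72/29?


Host bits = 32 - 29 = 3
Total addresses = 2^3 = 8
Usable = total - 2 (network and broadcast)
Usable hosts: 6


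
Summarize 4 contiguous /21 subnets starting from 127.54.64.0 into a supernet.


Original prefix: /21
Number of subnets: 4 = 2^2
New prefix = 21 - 2 = 19
Supernet: 127.54.64.0/19


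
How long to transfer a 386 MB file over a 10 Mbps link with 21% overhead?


Effective throughput = 10 * (1 - 21/100) = 7.9 Mbps
File size in Mb = 386 * 8 = 3088 Mb
Time = 3088 / 7.9
Time = 390.8861 seconds


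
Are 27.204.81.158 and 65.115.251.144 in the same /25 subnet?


Mask: 255.255.255.128
27.204.81.158 AND mask = 27.204.81.128
65.115.251.144 AND mask = 65.115.251.128
No, different subnets (27.204.81.128 vs 65.115.251.128)


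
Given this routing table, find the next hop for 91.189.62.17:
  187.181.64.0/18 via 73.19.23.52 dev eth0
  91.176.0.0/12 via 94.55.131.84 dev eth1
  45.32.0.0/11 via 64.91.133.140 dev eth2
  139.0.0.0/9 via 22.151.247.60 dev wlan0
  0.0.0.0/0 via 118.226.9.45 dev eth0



Longest prefix match for 91.189.62.17:
  /18 187.181.64.0: no
  /12 91.176.0.0: MATCH
  /11 45.32.0.0: no
  /9 139.0.0.0: no
  /0 0.0.0.0: MATCH
Selected: next-hop 94.55.131.84 via eth1 (matched /12)


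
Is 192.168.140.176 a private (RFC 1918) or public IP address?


RFC 1918 private ranges:
  10.0.0.0/8 (10.0.0.0 - 10.255.255.255)
  172.16.0.0/12 (172.16.0.0 - 172.31.255.255)
  192.168.0.0/16 (192.168.0.0 - 192.168.255.255)
Private (in 192.168.0.0/16)


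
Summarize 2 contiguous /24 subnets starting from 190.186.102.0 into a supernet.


Original prefix: /24
Number of subnets: 2 = 2^1
New prefix = 24 - 1 = 23
Supernet: 190.186.102.0/23


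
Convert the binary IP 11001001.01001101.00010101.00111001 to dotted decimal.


11001001 = 201
01001101 = 77
00010101 = 21
00111001 = 57
IP: 201.77.21.57


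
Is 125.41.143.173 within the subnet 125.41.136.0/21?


Subnet network: 125.41.136.0
Test IP AND mask: 125.41.136.0
Yes, 125.41.143.173 is in 125.41.136.0/21


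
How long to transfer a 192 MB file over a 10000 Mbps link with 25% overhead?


Effective throughput = 10000 * (1 - 25/100) = 7500 Mbps
File size in Mb = 192 * 8 = 1536 Mb
Time = 1536 / 7500
Time = 0.2048 seconds


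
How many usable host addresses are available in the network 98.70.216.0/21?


Host bits = 32 - 21 = 11
Total addresses = 2^11 = 2048
Usable = total - 2 (network and broadcast)
Usable hosts: 2046


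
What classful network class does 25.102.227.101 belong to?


First octet: 25
Binary: 00011001
0xxxxxxx -> Class A (1-126)
Class A, default mask 255.0.0.0 (/8)


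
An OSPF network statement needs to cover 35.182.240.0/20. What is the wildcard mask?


Subnet mask: 255.255.240.0
Wildcard = 255.255.255.255 - subnet mask
255 - 255 = 0
255 - 255 = 0
255 - 240 = 15
255 - 0 = 255
Wildcard: 0.0.15.255


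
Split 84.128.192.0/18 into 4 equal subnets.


New prefix = 18 + 2 = 20
Each subnet has 4096 addresses
  84.128.192.0/20
  84.128.208.0/20
  84.128.224.0/20
  84.128.240.0/20
Subnets: 84.128.192.0/20, 84.128.208.0/20, 84.128.224.0/20, 84.128.240.0/20


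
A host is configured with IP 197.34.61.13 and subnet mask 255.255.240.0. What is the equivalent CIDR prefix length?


Binary: 11111111.11111111.11110000.00000000
Count leading 1s
Prefix: /20


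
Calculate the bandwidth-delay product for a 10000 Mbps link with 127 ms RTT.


BDP = bandwidth * RTT
= 10000 Mbps * 127 ms
= 10000 * 1e6 * 127 / 1000 bits
= 1270000000 bits
= 158750000 bytes
= 155029.2969 KB
BDP = 1270000000 bits (158750000 bytes)


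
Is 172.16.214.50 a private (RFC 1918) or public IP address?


RFC 1918 private ranges:
  10.0.0.0/8 (10.0.0.0 - 10.255.255.255)
  172.16.0.0/12 (172.16.0.0 - 172.31.255.255)
  192.168.0.0/16 (192.168.0.0 - 192.168.255.255)
Private (in 172.16.0.0/12)


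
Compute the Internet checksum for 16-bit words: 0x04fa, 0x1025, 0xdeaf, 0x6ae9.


Sum all words (with carry folding):
+ 0x04fa = 0x04fa
+ 0x1025 = 0x151f
+ 0xdeaf = 0xf3ce
+ 0x6ae9 = 0x5eb8
One's complement: ~0x5eb8
Checksum = 0xa147


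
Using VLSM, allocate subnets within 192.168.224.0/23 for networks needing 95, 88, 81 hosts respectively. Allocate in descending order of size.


95 hosts -> /25 (126 usable): 192.168.224.0/25
88 hosts -> /25 (126 usable): 192.168.224.128/25
81 hosts -> /25 (126 usable): 192.168.225.0/25
Allocation: 192.168.224.0/25 (95 hosts, 126 usable); 192.168.224.128/25 (88 hosts, 126 usable); 192.168.225.0/25 (81 hosts, 126 usable)


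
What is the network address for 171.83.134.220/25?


IP:   10101011.01010011.10000110.11011100
Mask: 11111111.11111111.11111111.10000000
AND operation:
Net:  10101011.01010011.10000110.10000000
Network: 171.83.134.128/25


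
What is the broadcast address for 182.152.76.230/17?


Network: 182.152.0.0/17
Host bits = 15
Set all host bits to 1:
Broadcast: 182.152.127.255


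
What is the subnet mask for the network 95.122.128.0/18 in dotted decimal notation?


/18 means 18 network bits, 14 host bits
Binary: 11111111111111111100000000000000
Mask: 255.255.192.0


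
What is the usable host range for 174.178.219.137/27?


Network: 174.178.219.128
Broadcast: 174.178.219.159
First usable = network + 1
Last usable = broadcast - 1
Range: 174.178.219.129 to 174.178.219.158


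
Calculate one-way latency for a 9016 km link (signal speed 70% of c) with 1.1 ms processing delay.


Speed = 0.7 * 3e5 km/s = 210000 km/s
Propagation delay = 9016 / 210000 = 0.0429 s = 42.9333 ms
Processing delay = 1.1 ms
Total one-way latency = 44.0333 ms


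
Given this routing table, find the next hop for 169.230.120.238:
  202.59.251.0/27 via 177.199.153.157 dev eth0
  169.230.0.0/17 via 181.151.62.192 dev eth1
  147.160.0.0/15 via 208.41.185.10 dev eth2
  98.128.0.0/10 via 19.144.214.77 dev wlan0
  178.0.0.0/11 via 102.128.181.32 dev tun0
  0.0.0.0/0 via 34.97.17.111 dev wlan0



Longest prefix match for 169.230.120.238:
  /27 202.59.251.0: no
  /17 169.230.0.0: MATCH
  /15 147.160.0.0: no
  /10 98.128.0.0: no
  /11 178.0.0.0: no
  /0 0.0.0.0: MATCH
Selected: next-hop 181.151.62.192 via eth1 (matched /17)


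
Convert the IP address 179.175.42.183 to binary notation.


179 = 10110011
175 = 10101111
42 = 00101010
183 = 10110111
Binary: 10110011.10101111.00101010.10110111


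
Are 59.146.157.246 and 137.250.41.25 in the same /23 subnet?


Mask: 255.255.254.0
59.146.157.246 AND mask = 59.146.156.0
137.250.41.25 AND mask = 137.250.40.0
No, different subnets (59.146.156.0 vs 137.250.40.0)


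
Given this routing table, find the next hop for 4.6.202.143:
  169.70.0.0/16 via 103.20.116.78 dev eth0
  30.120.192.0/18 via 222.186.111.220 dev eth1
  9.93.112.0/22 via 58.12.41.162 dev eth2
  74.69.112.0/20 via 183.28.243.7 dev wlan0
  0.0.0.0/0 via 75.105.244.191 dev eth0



Longest prefix match for 4.6.202.143:
  /16 169.70.0.0: no
  /18 30.120.192.0: no
  /22 9.93.112.0: no
  /20 74.69.112.0: no
  /0 0.0.0.0: MATCH
Selected: next-hop 75.105.244.191 via eth0 (matched /0)


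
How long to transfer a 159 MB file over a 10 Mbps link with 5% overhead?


Effective throughput = 10 * (1 - 5/100) = 9.5 Mbps
File size in Mb = 159 * 8 = 1272 Mb
Time = 1272 / 9.5
Time = 133.8947 seconds


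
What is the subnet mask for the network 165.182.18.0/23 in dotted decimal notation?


/23 means 23 network bits, 9 host bits
Binary: 11111111111111111111111000000000
Mask: 255.255.254.0
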